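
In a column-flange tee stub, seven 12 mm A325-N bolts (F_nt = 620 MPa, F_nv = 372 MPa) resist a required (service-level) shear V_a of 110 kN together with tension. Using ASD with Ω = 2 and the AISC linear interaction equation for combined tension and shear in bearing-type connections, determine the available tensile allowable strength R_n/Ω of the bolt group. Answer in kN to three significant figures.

A_b = π·12²/4 = 113.1 mm²; f_rv = 110 × 1000 / (7 × 113.1) = 138.9 MPa.
F'_nt = 1.3 F_nt − (Ω F_nt / F_nv) f_rv = 1.3·620 − (2·620/372)·138.9 = 342.9 MPa, capped at F_nt → F'_nt = 342.9 MPa.
R_n = F'_nt · A_b · n = 342.9 × 113.1 × 7 / 1000 = 271.4 kN.
Allowable strength R_n/Ω = 271.4 / 2 = 136 kN.

136 kN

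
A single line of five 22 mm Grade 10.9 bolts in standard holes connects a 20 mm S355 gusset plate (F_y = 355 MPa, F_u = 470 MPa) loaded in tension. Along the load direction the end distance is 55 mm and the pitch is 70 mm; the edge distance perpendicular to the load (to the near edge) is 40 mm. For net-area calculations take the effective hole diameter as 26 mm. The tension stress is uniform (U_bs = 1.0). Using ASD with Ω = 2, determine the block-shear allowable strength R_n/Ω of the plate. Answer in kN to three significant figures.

Shear plane L_v = 55 + 4·70 = 335 mm; A_gv = 335 × 20 = 6700 mm².
A_nv = (335 − 4.5·26) × 20 = 4360 mm².
A_nt = (40 − 0.5·26) × 20 = 540 mm².
0.6 F_u A_nv = 1230 kN; 0.6 F_y A_gv = 1427 kN → shear rupture governs the shear term.
R_n = 1230 + 1.0 × 470 × 540 / 1000 = 1483 kN.
Allowable strength R_n/Ω = 1483 / 2 = 742 kN.

742 kN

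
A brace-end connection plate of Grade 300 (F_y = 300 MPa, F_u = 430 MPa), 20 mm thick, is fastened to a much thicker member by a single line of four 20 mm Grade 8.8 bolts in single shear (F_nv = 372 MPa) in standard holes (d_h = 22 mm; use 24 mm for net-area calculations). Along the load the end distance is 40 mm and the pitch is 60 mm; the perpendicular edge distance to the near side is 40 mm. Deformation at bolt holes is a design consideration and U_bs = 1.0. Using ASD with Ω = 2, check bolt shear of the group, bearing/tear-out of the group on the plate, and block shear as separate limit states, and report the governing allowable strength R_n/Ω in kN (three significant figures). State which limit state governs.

234 kN (bolt shear governs)

Bolt shear: A_b = π·20²/4 = 314.2 mm²; R_n = 372 × 314.2 × 4 × 1 / 1000 = 467.5 kN → 467.5 / 2 = 234 kN.
Bearing: edge l_c = 29, r_n = 299.3 kN; interior l_c = 38, r_n = 392.2 kN; R_n = 299.3 + 3·392.2 = 1476 kN → 738 kN.
Block shear: A_gv = 4400, A_nv = 2720, A_nt = 560 mm²; R_n = min(0.6F_uA_nv, 0.6F_yA_gv) + U_bs·F_u·A_nt = 942.6 kN → 471 kN.
Bolt shear governs: 234 kN.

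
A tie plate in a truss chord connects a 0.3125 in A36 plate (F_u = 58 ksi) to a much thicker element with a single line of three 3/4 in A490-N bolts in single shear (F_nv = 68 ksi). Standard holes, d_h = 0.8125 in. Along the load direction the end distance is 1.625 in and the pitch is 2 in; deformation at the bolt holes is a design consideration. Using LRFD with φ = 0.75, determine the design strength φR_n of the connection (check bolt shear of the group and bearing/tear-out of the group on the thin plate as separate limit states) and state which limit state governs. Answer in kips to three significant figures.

58.6 kips (bearing governs)

Bolt shear: A_b = π·0.75²/4 = 0.4418 in²; R_n = 68 × 0.4418 × 3 × 1 = 90.12 kips → 0.75 × 90.12 = 67.6 kips.
Bearing (1.2 l_c t F_u ≤ 2.4 d t F_u): upper limit = 2.4·0.75·0.3125·58 = 32.62 kips.
  Edge l_c = 1.625 − 0.8125/2 = 1.219 → r_n = 26.51 kips; interior l_c = 2 − 0.8125 = 1.188 → r_n = 25.83 kips.
  R_n,bearing = 1·26.51 + 2·25.83 = 78.16 kips → 0.75 × 78.16 = 58.6 kips.
Bearing governs: 58.6 kips.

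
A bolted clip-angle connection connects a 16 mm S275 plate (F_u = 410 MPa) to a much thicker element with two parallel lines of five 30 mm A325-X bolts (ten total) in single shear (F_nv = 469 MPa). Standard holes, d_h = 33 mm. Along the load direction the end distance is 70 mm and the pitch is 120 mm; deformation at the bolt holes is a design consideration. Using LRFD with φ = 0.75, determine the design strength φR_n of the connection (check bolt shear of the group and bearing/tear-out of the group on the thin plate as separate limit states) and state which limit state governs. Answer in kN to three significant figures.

2490 kN (bolt shear governs)

Bolt shear: A_b = π·30²/4 = 706.9 mm²; R_n = 469 × 706.9 × 10 × 1 / 1000 = 3315 kN → 0.75 × 3315 = 2490 kN.
Bearing (1.2 l_c t F_u ≤ 2.4 d t F_u): upper limit = 2.4·30·16·410 / 1000 = 472.3 kN.
  Edge l_c = 70 − 33/2 = 53.5 → r_n = 421.2 kN; interior l_c = 120 − 33 = 87 → r_n = 472.3 kN.
  R_n,bearing = 2·421.2 + 8·472.3 = 4621 kN → 0.75 × 4621 = 3470 kN.
Bolt shear governs: 2490 kN.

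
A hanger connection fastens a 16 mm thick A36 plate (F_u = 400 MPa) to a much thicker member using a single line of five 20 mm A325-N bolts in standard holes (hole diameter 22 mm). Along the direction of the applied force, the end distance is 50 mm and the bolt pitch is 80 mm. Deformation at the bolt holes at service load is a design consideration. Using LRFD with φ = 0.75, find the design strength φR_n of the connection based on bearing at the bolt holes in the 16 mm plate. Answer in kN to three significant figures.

Per bolt r_n = 1.2 l_c t F_u ≤ 2.4 d t F_u; upper limit = 2.4 × 20 × 16 × 400 / 1000 = 307.2 kN.
Edge bolt: l_c = 50 − 22/2 = 39 mm → 1.2 × 39 × 16 × 400 / 1000 = 299.5 → r_n = 299.5 kN.
Interior bolts: l_c = 80 − 22 = 58 mm → 1.2 × 58 × 16 × 400 / 1000 = 445.4 → r_n = 307.2 kN.
R_n = 1 × 299.5 + 4 × 307.2 = 1528 kN.
Design strength φR_n = 0.75 × 1528 = 1150 kN.

1150 kN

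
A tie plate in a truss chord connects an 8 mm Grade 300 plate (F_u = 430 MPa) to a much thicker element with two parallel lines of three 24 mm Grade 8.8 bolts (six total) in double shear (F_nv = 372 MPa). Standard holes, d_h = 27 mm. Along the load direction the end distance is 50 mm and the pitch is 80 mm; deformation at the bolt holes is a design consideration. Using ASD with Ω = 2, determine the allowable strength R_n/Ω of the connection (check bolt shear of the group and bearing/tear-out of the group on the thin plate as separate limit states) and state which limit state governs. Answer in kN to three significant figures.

Bolt shear: A_b = π·24²/4 = 452.4 mm²; R_n = 372 × 452.4 × 6 × 2 / 1000 = 2019 kN → 2019 / 2 = 1010 kN.
Bearing (1.2 l_c t F_u ≤ 2.4 d t F_u): upper limit = 2.4·24·8·430 / 1000 = 198.1 kN.
  Edge l_c = 50 − 27/2 = 36.5 → r_n = 150.7 kN; interior l_c = 80 − 27 = 53 → r_n = 198.1 kN.
  R_n,bearing = 2·150.7 + 4·198.1 = 1094 kN → 1094 / 2 = 547 kN.
Bearing governs: 547 kN.

547 kN (bearing governs)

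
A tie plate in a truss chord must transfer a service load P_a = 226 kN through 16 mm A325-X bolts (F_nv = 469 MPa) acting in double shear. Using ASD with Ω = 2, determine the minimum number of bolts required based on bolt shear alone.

A_b = π·16²/4 = 201.1 mm².
Per-bolt allowable strength R_n/Ω = 469 × 201.1 × 2 / 1000 / 2 = 94.3 kN.
n ≥ 226 / 94.3 = 2.397 → use 3 bolts.

3 bolts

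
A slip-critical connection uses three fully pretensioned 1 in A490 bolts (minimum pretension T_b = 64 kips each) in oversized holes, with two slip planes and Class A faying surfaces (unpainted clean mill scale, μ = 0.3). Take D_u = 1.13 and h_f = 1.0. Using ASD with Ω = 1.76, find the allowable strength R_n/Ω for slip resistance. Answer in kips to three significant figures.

74 kips

R_n = μ · D_u · h_f · T_b · n_s · n_b = 0.3 × 1.13 × 1.0 × 64 × 2 × 3 = 130.2 kips.
Allowable strength R_n/Ω = 130.2 / 1.76 = 74 kips.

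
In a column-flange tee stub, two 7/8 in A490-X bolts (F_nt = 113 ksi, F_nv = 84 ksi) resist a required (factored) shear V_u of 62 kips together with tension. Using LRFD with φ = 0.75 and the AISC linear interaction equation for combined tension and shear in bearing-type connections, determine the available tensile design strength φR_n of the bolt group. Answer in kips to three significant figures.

A_b = π·0.875²/4 = 0.6013 in²; f_rv = 62 / (2 × 0.6013) = 51.55 ksi.
F'_nt = 1.3 F_nt − (F_nt / φF_nv) f_rv = 1.3·113 − (113/(0.75·84))·51.55 = 54.43 ksi, capped at F_nt → F'_nt = 54.43 ksi.
R_n = F'_nt · A_b · n = 54.43 × 0.6013 × 2 = 65.46 kips.
Design strength φR_n = 0.75 × 65.46 = 49.1 kips.

49.1 kips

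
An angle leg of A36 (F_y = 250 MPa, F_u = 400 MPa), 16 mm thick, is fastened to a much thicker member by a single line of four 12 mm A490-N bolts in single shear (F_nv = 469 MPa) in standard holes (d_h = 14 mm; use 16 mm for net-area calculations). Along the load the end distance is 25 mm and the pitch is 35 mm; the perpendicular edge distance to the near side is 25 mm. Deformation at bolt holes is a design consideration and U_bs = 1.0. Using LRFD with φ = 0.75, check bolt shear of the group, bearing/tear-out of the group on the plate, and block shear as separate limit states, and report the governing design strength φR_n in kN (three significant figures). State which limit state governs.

Bolt shear: A_b = π·12²/4 = 113.1 mm²; R_n = 469 × 113.1 × 4 × 1 / 1000 = 212.2 kN → 0.75 × 212.2 = 159 kN.
Bearing: edge l_c = 18, r_n = 138.2 kN; interior l_c = 21, r_n = 161.3 kN; R_n = 138.2 + 3·161.3 = 622.1 kN → 467 kN.
Block shear: A_gv = 2080, A_nv = 1184, A_nt = 272 mm²; R_n = min(0.6F_uA_nv, 0.6F_yA_gv) + U_bs·F_u·A_nt = 393 kN → 295 kN.
Bolt shear governs: 159 kN.

159 kN (bolt shear governs)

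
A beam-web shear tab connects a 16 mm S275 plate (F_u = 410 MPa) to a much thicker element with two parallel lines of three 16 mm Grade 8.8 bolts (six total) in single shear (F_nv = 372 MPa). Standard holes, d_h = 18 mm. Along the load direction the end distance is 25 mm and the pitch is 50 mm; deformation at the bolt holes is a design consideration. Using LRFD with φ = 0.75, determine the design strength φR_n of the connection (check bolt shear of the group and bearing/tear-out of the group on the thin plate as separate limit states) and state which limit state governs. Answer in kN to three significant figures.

337 kN (bolt shear governs)

Bolt shear: A_b = π·16²/4 = 201.1 mm²; R_n = 372 × 201.1 × 6 × 1 / 1000 = 448.8 kN → 0.75 × 448.8 = 337 kN.
Bearing (1.2 l_c t F_u ≤ 2.4 d t F_u): upper limit = 2.4·16·16·410 / 1000 = 251.9 kN.
  Edge l_c = 25 − 18/2 = 16 → r_n = 126 kN; interior l_c = 50 − 18 = 32 → r_n = 251.9 kN.
  R_n,bearing = 2·126 + 4·251.9 = 1260 kN → 0.75 × 1260 = 945 kN.
Bolt shear governs: 337 kN.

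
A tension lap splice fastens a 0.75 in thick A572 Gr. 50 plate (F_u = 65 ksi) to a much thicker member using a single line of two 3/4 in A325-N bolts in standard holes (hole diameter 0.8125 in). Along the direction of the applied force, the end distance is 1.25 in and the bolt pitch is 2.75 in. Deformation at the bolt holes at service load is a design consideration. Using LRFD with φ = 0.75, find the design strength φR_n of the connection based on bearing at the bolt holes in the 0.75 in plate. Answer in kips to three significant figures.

103 kips

Per bolt r_n = 1.2 l_c t F_u ≤ 2.4 d t F_u; upper limit = 2.4 × 0.75 × 0.75 × 65 = 87.75 kips.
Edge bolt: l_c = 1.25 − 0.8125/2 = 0.8438 in → 1.2 × 0.8438 × 0.75 × 65 = 49.36 → r_n = 49.36 kips.
Interior bolts: l_c = 2.75 − 0.8125 = 1.938 in → 1.2 × 1.938 × 0.75 × 65 = 113.3 → r_n = 87.75 kips.
R_n = 1 × 49.36 + 1 × 87.75 = 137.1 kips.
Design strength φR_n = 0.75 × 137.1 = 103 kips.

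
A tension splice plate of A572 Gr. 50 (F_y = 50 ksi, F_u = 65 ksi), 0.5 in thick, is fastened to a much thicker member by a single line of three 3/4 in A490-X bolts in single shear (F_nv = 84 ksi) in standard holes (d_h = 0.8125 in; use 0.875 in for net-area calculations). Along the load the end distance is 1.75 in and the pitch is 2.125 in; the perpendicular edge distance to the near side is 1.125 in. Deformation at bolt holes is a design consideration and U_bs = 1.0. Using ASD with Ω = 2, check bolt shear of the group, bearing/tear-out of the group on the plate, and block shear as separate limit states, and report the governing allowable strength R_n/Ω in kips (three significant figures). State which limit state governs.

48.3 kips (block shear governs)

Bolt shear: A_b = π·0.75²/4 = 0.4418 in²; R_n = 84 × 0.4418 × 3 × 1 = 111.3 kips → 111.3 / 2 = 55.7 kips.
Bearing: edge l_c = 1.344, r_n = 52.41 kips; interior l_c = 1.312, r_n = 51.19 kips; R_n = 52.41 + 2·51.19 = 154.8 kips → 77.4 kips.
Block shear: A_gv = 3, A_nv = 1.906, A_nt = 0.3438 in²; R_n = min(0.6F_uA_nv, 0.6F_yA_gv) + U_bs·F_u·A_nt = 96.69 kips → 48.3 kips.
Block shear governs: 48.3 kips.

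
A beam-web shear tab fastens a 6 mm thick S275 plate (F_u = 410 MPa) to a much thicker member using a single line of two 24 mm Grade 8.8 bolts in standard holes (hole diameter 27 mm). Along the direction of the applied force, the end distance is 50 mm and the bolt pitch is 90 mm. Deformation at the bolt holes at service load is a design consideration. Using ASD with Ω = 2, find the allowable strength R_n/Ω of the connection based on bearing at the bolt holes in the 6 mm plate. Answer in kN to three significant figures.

125 kN

Per bolt r_n = 1.2 l_c t F_u ≤ 2.4 d t F_u; upper limit = 2.4 × 24 × 6 × 410 / 1000 = 141.7 kN.
Edge bolt: l_c = 50 − 27/2 = 36.5 mm → 1.2 × 36.5 × 6 × 410 / 1000 = 107.7 → r_n = 107.7 kN.
Interior bolts: l_c = 90 − 27 = 63 mm → 1.2 × 63 × 6 × 410 / 1000 = 186 → r_n = 141.7 kN.
R_n = 1 × 107.7 + 1 × 141.7 = 249.4 kN.
Allowable strength R_n/Ω = 249.4 / 2 = 125 kN.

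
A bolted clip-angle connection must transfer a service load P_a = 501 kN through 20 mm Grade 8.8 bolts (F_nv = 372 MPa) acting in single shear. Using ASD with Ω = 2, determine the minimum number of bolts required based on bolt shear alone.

9 bolts

A_b = π·20²/4 = 314.2 mm².
Per-bolt allowable strength R_n/Ω = 372 × 314.2 × 1 / 1000 / 2 = 58.43 kN.
n ≥ 501 / 58.43 = 8.574 → use 9 bolts.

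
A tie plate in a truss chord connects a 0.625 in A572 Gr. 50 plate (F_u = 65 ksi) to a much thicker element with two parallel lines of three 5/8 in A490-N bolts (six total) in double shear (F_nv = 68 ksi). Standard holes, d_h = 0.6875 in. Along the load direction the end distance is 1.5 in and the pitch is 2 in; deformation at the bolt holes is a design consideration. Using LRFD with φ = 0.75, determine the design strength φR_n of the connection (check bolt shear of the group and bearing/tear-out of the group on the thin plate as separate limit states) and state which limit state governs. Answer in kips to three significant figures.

188 kips (bolt shear governs)

Bolt shear: A_b = π·0.625²/4 = 0.3068 in²; R_n = 68 × 0.3068 × 6 × 2 = 250.3 kips → 0.75 × 250.3 = 188 kips.
Bearing (1.2 l_c t F_u ≤ 2.4 d t F_u): upper limit = 2.4·0.625·0.625·65 = 60.94 kips.
  Edge l_c = 1.5 − 0.6875/2 = 1.156 → r_n = 56.37 kips; interior l_c = 2 − 0.6875 = 1.312 → r_n = 60.94 kips.
  R_n,bearing = 2·56.37 + 4·60.94 = 356.5 kips → 0.75 × 356.5 = 267 kips.
Bolt shear governs: 188 kips.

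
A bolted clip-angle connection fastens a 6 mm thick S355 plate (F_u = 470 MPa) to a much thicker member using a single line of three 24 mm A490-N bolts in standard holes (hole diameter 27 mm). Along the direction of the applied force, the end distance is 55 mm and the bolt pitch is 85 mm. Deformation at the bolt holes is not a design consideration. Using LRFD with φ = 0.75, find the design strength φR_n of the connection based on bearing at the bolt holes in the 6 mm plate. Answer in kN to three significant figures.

Per bolt r_n = 1.5 l_c t F_u ≤ 3.0 d t F_u; upper limit = 3.0 × 24 × 6 × 470 / 1000 = 203 kN.
Edge bolt: l_c = 55 − 27/2 = 41.5 mm → 1.5 × 41.5 × 6 × 470 / 1000 = 175.5 → r_n = 175.5 kN.
Interior bolts: l_c = 85 − 27 = 58 mm → 1.5 × 58 × 6 × 470 / 1000 = 245.3 → r_n = 203 kN.
R_n = 1 × 175.5 + 2 × 203 = 581.6 kN.
Design strength φR_n = 0.75 × 581.6 = 436 kN.

436 kN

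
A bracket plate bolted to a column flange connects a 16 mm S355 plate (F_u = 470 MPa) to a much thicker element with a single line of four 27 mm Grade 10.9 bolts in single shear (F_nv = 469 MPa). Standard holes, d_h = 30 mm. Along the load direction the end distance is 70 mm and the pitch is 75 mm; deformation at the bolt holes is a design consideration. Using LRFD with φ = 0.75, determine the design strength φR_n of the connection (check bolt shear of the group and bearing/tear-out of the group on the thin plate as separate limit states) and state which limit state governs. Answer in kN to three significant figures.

Bolt shear: A_b = π·27²/4 = 572.6 mm²; R_n = 469 × 572.6 × 4 × 1 / 1000 = 1074 kN → 0.75 × 1074 = 806 kN.
Bearing (1.2 l_c t F_u ≤ 2.4 d t F_u): upper limit = 2.4·27·16·470 / 1000 = 487.3 kN.
  Edge l_c = 70 − 30/2 = 55 → r_n = 487.3 kN; interior l_c = 75 − 30 = 45 → r_n = 406.1 kN.
  R_n,bearing = 1·487.3 + 3·406.1 = 1706 kN → 0.75 × 1706 = 1280 kN.
Bolt shear governs: 806 kN.

806 kN (bolt shear governs)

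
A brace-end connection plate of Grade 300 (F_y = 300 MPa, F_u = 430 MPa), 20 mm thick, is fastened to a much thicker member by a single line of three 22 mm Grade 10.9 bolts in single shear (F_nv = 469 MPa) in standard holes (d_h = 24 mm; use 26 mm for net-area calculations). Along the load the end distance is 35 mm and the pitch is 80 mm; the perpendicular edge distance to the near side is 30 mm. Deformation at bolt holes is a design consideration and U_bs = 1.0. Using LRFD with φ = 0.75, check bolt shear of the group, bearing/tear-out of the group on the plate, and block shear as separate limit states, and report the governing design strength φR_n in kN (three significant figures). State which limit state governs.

401 kN (bolt shear governs)

Bolt shear: A_b = π·22²/4 = 380.1 mm²; R_n = 469 × 380.1 × 3 × 1 / 1000 = 534.8 kN → 0.75 × 534.8 = 401 kN.
Bearing: edge l_c = 23, r_n = 237.4 kN; interior l_c = 56, r_n = 454.1 kN; R_n = 237.4 + 2·454.1 = 1146 kN → 859 kN.
Block shear: A_gv = 3900, A_nv = 2600, A_nt = 340 mm²; R_n = min(0.6F_uA_nv, 0.6F_yA_gv) + U_bs·F_u·A_nt = 817 kN → 613 kN.
Bolt shear governs: 401 kN.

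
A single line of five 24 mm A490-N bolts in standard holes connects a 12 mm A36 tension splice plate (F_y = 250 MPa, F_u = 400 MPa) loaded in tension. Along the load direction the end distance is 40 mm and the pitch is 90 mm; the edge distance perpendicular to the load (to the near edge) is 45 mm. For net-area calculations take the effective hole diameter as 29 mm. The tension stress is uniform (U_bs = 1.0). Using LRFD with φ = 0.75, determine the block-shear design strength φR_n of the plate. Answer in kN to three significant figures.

Shear plane L_v = 40 + 4·90 = 400 mm; A_gv = 400 × 12 = 4800 mm².
A_nv = (400 − 4.5·29) × 12 = 3234 mm².
A_nt = (45 − 0.5·29) × 12 = 366 mm².
0.6 F_u A_nv = 776.2 kN; 0.6 F_y A_gv = 720 kN → shear yielding governs the shear term.
R_n = 720 + 1.0 × 400 × 366 / 1000 = 866.4 kN.
Design strength φR_n = 0.75 × 866.4 = 650 kN.

650 kN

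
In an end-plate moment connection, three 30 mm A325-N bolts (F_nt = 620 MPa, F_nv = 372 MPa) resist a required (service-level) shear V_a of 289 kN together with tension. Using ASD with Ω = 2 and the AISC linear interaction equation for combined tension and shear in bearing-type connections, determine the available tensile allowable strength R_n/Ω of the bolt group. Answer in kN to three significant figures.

A_b = π·30²/4 = 706.9 mm²; f_rv = 289 × 1000 / (3 × 706.9) = 136.3 MPa.
F'_nt = 1.3 F_nt − (Ω F_nt / F_nv) f_rv = 1.3·620 − (2·620/372)·136.3 = 351.7 MPa, capped at F_nt → F'_nt = 351.7 MPa.
R_n = F'_nt · A_b · n = 351.7 × 706.9 × 3 / 1000 = 745.9 kN.
Allowable strength R_n/Ω = 745.9 / 2 = 373 kN.

373 kN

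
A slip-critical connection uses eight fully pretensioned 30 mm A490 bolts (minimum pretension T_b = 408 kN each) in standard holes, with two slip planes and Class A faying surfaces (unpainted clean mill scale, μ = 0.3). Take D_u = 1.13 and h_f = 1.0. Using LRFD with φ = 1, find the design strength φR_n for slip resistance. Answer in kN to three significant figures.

R_n = μ · D_u · h_f · T_b · n_s · n_b = 0.3 × 1.13 × 1.0 × 408 × 2 × 8 = 2213 kN.
Design strength φR_n = 1 × 2213 = 2210 kN.

2210 kN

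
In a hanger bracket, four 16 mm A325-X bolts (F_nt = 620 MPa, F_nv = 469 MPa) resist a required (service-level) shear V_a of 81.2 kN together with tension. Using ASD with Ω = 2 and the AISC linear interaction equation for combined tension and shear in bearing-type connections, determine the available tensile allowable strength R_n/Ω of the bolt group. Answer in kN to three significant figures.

A_b = π·16²/4 = 201.1 mm²; f_rv = 81.2 × 1000 / (4 × 201.1) = 101 MPa.
F'_nt = 1.3 F_nt − (Ω F_nt / F_nv) f_rv = 1.3·620 − (2·620/469)·101 = 539.1 MPa, capped at F_nt → F'_nt = 539.1 MPa.
R_n = F'_nt · A_b · n = 539.1 × 201.1 × 4 / 1000 = 433.5 kN.
Allowable strength R_n/Ω = 433.5 / 2 = 217 kN.

217 kN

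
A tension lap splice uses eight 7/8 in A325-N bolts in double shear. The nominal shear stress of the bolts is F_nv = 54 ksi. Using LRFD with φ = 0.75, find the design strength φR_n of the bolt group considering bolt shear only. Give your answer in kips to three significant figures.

A_b = π × 0.875² / 4 = 0.6013 in².
R_n = F_nv · A_b · n · n_s = 54 × 0.6013 × 8 × 2 = 519.5 kips.
Design strength φR_n = 0.75 × 519.5 = 390 kips.

390 kips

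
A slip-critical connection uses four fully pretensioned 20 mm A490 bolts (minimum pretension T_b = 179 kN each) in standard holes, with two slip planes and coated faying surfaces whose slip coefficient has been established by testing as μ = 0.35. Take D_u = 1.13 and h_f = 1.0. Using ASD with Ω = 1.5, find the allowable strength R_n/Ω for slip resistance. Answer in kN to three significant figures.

378 kN

R_n = μ · D_u · h_f · T_b · n_s · n_b = 0.35 × 1.13 × 1.0 × 179 × 2 × 4 = 566.4 kN.
Allowable strength R_n/Ω = 566.4 / 1.5 = 378 kN.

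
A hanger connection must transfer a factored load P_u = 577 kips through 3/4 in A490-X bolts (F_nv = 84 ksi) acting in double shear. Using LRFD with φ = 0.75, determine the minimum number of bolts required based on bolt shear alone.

11 bolts

A_b = π·0.75²/4 = 0.4418 in².
Per-bolt design strength φR_n = 0.75 × 84 × 0.4418 × 2 = 55.67 kips.
n ≥ 577 / 55.67 = 10.37 → use 11 bolts.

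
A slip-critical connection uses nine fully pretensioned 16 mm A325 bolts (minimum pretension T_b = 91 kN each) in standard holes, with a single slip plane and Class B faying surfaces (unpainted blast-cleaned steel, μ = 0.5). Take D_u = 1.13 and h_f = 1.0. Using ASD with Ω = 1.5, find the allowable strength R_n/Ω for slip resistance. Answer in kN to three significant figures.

308 kN

R_n = μ · D_u · h_f · T_b · n_s · n_b = 0.5 × 1.13 × 1.0 × 91 × 1 × 9 = 462.7 kN.
Allowable strength R_n/Ω = 462.7 / 1.5 = 308 kN.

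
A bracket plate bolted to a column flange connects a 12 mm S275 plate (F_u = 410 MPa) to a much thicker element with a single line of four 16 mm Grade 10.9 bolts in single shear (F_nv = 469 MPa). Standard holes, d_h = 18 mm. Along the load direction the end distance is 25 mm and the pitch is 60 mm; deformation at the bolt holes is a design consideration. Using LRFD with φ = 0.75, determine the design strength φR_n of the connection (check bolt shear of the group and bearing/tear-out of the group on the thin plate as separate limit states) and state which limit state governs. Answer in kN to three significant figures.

Bolt shear: A_b = π·16²/4 = 201.1 mm²; R_n = 469 × 201.1 × 4 × 1 / 1000 = 377.2 kN → 0.75 × 377.2 = 283 kN.
Bearing (1.2 l_c t F_u ≤ 2.4 d t F_u): upper limit = 2.4·16·12·410 / 1000 = 188.9 kN.
  Edge l_c = 25 − 18/2 = 16 → r_n = 94.46 kN; interior l_c = 60 − 18 = 42 → r_n = 188.9 kN.
  R_n,bearing = 1·94.46 + 3·188.9 = 661.2 kN → 0.75 × 661.2 = 496 kN.
Bolt shear governs: 283 kN.

283 kN (bolt shear governs)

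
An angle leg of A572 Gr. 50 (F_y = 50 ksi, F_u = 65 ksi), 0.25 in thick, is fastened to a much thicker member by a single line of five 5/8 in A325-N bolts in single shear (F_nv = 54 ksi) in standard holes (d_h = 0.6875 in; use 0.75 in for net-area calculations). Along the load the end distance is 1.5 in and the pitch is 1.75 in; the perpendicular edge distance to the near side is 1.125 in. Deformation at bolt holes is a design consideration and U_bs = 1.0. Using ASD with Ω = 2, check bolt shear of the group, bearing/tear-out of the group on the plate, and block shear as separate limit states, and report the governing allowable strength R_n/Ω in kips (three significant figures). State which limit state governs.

31.1 kips (block shear governs)

Bolt shear: A_b = π·0.625²/4 = 0.3068 in²; R_n = 54 × 0.3068 × 5 × 1 = 82.83 kips → 82.83 / 2 = 41.4 kips.
Bearing: edge l_c = 1.156, r_n = 22.55 kips; interior l_c = 1.062, r_n = 20.72 kips; R_n = 22.55 + 4·20.72 = 105.4 kips → 52.7 kips.
Block shear: A_gv = 2.125, A_nv = 1.281, A_nt = 0.1875 in²; R_n = min(0.6F_uA_nv, 0.6F_yA_gv) + U_bs·F_u·A_nt = 62.16 kips → 31.1 kips.
Block shear governs: 31.1 kips.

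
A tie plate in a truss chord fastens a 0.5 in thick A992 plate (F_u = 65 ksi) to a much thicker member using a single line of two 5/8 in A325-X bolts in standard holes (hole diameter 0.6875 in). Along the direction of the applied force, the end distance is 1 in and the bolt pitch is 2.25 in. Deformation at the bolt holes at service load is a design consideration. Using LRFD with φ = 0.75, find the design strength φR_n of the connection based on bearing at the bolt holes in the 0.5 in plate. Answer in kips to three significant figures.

55.8 kips

Per bolt r_n = 1.2 l_c t F_u ≤ 2.4 d t F_u; upper limit = 2.4 × 0.625 × 0.5 × 65 = 48.75 kips.
Edge bolt: l_c = 1 − 0.6875/2 = 0.6562 in → 1.2 × 0.6562 × 0.5 × 65 = 25.59 → r_n = 25.59 kips.
Interior bolts: l_c = 2.25 − 0.6875 = 1.562 in → 1.2 × 1.562 × 0.5 × 65 = 60.94 → r_n = 48.75 kips.
R_n = 1 × 25.59 + 1 × 48.75 = 74.34 kips.
Design strength φR_n = 0.75 × 74.34 = 55.8 kips.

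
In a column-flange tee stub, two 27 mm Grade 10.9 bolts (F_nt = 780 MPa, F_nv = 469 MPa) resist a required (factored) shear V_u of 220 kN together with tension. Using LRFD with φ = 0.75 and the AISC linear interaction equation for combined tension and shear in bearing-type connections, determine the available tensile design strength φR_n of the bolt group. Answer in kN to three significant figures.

505 kN

A_b = π·27²/4 = 572.6 mm²; f_rv = 220 × 1000 / (2 × 572.6) = 192.1 MPa.
F'_nt = 1.3 F_nt − (F_nt / φF_nv) f_rv = 1.3·780 − (780/(0.75·469))·192.1 = 588 MPa, capped at F_nt → F'_nt = 588 MPa.
R_n = F'_nt · A_b · n = 588 × 572.6 × 2 / 1000 = 673.3 kN.
Design strength φR_n = 0.75 × 673.3 = 505 kN.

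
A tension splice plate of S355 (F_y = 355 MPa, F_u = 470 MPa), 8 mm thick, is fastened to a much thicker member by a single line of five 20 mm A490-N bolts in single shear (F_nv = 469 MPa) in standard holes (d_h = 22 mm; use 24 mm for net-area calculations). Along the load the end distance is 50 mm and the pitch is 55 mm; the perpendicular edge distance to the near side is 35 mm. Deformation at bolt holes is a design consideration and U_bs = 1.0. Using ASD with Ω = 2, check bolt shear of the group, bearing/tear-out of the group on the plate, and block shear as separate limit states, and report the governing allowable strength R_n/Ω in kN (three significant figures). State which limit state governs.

Bolt shear: A_b = π·20²/4 = 314.2 mm²; R_n = 469 × 314.2 × 5 × 1 / 1000 = 736.7 kN → 736.7 / 2 = 368 kN.
Bearing: edge l_c = 39, r_n = 176 kN; interior l_c = 33, r_n = 148.9 kN; R_n = 176 + 4·148.9 = 771.6 kN → 386 kN.
Block shear: A_gv = 2160, A_nv = 1296, A_nt = 184 mm²; R_n = min(0.6F_uA_nv, 0.6F_yA_gv) + U_bs·F_u·A_nt = 452 kN → 226 kN.
Block shear governs: 226 kN.

226 kN (block shear governs)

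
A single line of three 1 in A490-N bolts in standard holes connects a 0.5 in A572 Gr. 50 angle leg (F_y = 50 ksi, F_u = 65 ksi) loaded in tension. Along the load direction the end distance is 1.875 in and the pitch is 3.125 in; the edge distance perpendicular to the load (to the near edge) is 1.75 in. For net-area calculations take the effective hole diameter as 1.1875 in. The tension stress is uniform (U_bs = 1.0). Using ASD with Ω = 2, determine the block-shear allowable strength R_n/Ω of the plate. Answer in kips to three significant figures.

69.1 kips

Shear plane L_v = 1.875 + 2·3.125 = 8.125 in; A_gv = 8.125 × 0.5 = 4.062 in².
A_nv = (8.125 − 2.5·1.1875) × 0.5 = 2.578 in².
A_nt = (1.75 − 0.5·1.1875) × 0.5 = 0.5781 in².
0.6 F_u A_nv = 100.5 kips; 0.6 F_y A_gv = 121.9 kips → shear rupture governs the shear term.
R_n = 100.5 + 1.0 × 65 × 0.5781 = 138.1 kips.
Allowable strength R_n/Ω = 138.1 / 2 = 69.1 kips.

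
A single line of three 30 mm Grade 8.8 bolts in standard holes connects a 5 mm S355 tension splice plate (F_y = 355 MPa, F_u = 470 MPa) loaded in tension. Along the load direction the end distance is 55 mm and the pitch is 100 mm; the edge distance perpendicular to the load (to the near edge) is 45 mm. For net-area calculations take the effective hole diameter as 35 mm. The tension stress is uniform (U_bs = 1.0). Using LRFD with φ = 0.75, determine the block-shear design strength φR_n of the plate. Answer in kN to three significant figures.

Shear plane L_v = 55 + 2·100 = 255 mm; A_gv = 255 × 5 = 1275 mm².
A_nv = (255 − 2.5·35) × 5 = 837.5 mm².
A_nt = (45 − 0.5·35) × 5 = 137.5 mm².
0.6 F_u A_nv = 236.2 kN; 0.6 F_y A_gv = 271.6 kN → shear rupture governs the shear term.
R_n = 236.2 + 1.0 × 470 × 137.5 / 1000 = 300.8 kN.
Design strength φR_n = 0.75 × 300.8 = 226 kN.

226 kN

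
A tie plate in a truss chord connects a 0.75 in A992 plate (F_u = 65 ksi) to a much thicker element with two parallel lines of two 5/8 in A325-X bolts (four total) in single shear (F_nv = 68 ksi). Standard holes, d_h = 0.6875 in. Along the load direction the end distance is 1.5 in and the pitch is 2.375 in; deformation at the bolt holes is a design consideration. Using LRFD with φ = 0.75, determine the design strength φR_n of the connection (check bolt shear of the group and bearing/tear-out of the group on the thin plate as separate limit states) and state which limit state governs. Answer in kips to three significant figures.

62.6 kips (bolt shear governs)

Bolt shear: A_b = π·0.625²/4 = 0.3068 in²; R_n = 68 × 0.3068 × 4 × 1 = 83.45 kips → 0.75 × 83.45 = 62.6 kips.
Bearing (1.2 l_c t F_u ≤ 2.4 d t F_u): upper limit = 2.4·0.625·0.75·65 = 73.12 kips.
  Edge l_c = 1.5 − 0.6875/2 = 1.156 → r_n = 67.64 kips; interior l_c = 2.375 − 0.6875 = 1.688 → r_n = 73.12 kips.
  R_n,bearing = 2·67.64 + 2·73.12 = 281.5 kips → 0.75 × 281.5 = 211 kips.
Bolt shear governs: 62.6 kips.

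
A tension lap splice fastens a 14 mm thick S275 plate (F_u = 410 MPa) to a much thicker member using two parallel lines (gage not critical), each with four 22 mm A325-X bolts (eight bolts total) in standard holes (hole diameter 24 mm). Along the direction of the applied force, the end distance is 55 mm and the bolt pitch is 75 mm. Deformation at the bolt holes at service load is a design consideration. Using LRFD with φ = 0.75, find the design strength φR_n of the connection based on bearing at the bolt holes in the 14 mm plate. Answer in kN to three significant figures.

1810 kN

Per bolt r_n = 1.2 l_c t F_u ≤ 2.4 d t F_u; upper limit = 2.4 × 22 × 14 × 410 / 1000 = 303.1 kN.
Edge bolt: l_c = 55 − 24/2 = 43 mm → 1.2 × 43 × 14 × 410 / 1000 = 296.2 → r_n = 296.2 kN.
Interior bolts: l_c = 75 − 24 = 51 mm → 1.2 × 51 × 14 × 410 / 1000 = 351.3 → r_n = 303.1 kN.
R_n = 2 × 296.2 + 6 × 303.1 = 2411 kN.
Design strength φR_n = 0.75 × 2411 = 1810 kN.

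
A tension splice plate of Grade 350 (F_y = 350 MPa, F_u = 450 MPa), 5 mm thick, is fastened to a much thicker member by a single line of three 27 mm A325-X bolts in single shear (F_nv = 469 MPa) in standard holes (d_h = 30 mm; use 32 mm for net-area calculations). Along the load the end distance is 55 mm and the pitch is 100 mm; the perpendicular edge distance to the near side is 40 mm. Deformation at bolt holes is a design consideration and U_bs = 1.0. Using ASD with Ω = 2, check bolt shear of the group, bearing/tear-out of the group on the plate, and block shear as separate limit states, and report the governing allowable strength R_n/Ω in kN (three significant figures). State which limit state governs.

145 kN (block shear governs)

Bolt shear: A_b = π·27²/4 = 572.6 mm²; R_n = 469 × 572.6 × 3 × 1 / 1000 = 805.6 kN → 805.6 / 2 = 403 kN.
Bearing: edge l_c = 40, r_n = 108 kN; interior l_c = 70, r_n = 145.8 kN; R_n = 108 + 2·145.8 = 399.6 kN → 200 kN.
Block shear: A_gv = 1275, A_nv = 875, A_nt = 120 mm²; R_n = min(0.6F_uA_nv, 0.6F_yA_gv) + U_bs·F_u·A_nt = 290.2 kN → 145 kN.
Block shear governs: 145 kN.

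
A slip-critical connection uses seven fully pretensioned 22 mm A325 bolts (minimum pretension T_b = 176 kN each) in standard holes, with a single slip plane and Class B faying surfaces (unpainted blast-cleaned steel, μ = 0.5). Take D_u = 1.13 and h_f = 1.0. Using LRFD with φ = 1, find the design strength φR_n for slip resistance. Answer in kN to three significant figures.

R_n = μ · D_u · h_f · T_b · n_s · n_b = 0.5 × 1.13 × 1.0 × 176 × 1 × 7 = 696.1 kN.
Design strength φR_n = 1 × 696.1 = 696 kN.

696 kN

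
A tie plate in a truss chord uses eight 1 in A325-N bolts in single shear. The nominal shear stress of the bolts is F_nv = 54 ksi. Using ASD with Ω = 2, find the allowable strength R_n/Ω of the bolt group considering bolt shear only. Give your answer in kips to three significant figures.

170 kips

A_b = π × 1² / 4 = 0.7854 in².
R_n = F_nv · A_b · n · n_s = 54 × 0.7854 × 8 × 1 = 339.3 kips.
Allowable strength R_n/Ω = 339.3 / 2 = 170 kips.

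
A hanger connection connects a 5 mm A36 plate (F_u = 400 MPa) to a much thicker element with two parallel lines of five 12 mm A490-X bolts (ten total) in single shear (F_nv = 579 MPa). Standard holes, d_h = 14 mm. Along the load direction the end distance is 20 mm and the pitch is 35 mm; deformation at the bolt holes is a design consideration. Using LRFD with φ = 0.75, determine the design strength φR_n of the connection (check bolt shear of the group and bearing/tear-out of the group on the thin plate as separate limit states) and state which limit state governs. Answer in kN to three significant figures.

Bolt shear: A_b = π·12²/4 = 113.1 mm²; R_n = 579 × 113.1 × 10 × 1 / 1000 = 654.8 kN → 0.75 × 654.8 = 491 kN.
Bearing (1.2 l_c t F_u ≤ 2.4 d t F_u): upper limit = 2.4·12·5·400 / 1000 = 57.6 kN.
  Edge l_c = 20 − 14/2 = 13 → r_n = 31.2 kN; interior l_c = 35 − 14 = 21 → r_n = 50.4 kN.
  R_n,bearing = 2·31.2 + 8·50.4 = 465.6 kN → 0.75 × 465.6 = 349 kN.
Bearing governs: 349 kN.

349 kN (bearing governs)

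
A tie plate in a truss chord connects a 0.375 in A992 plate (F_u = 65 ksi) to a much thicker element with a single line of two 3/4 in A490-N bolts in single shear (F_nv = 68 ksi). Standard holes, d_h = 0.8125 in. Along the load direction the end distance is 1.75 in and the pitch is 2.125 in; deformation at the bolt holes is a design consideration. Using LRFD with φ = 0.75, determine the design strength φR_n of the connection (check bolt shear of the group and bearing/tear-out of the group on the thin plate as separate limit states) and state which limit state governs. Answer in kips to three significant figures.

Bolt shear: A_b = π·0.75²/4 = 0.4418 in²; R_n = 68 × 0.4418 × 2 × 1 = 60.08 kips → 0.75 × 60.08 = 45.1 kips.
Bearing (1.2 l_c t F_u ≤ 2.4 d t F_u): upper limit = 2.4·0.75·0.375·65 = 43.87 kips.
  Edge l_c = 1.75 − 0.8125/2 = 1.344 → r_n = 39.3 kips; interior l_c = 2.125 − 0.8125 = 1.312 → r_n = 38.39 kips.
  R_n,bearing = 1·39.3 + 1·38.39 = 77.7 kips → 0.75 × 77.7 = 58.3 kips.
Bolt shear governs: 45.1 kips.

45.1 kips (bolt shear governs)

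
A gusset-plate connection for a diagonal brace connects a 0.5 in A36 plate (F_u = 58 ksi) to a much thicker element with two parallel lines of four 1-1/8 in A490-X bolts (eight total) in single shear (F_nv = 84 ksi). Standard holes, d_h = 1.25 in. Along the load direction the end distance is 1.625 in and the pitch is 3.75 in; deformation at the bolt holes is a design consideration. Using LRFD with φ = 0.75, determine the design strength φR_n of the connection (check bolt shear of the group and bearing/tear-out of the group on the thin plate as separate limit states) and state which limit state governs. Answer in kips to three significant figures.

405 kips (bearing governs)

Bolt shear: A_b = π·1.125²/4 = 0.994 in²; R_n = 84 × 0.994 × 8 × 1 = 668 kips → 0.75 × 668 = 501 kips.
Bearing (1.2 l_c t F_u ≤ 2.4 d t F_u): upper limit = 2.4·1.125·0.5·58 = 78.3 kips.
  Edge l_c = 1.625 − 1.25/2 = 1 → r_n = 34.8 kips; interior l_c = 3.75 − 1.25 = 2.5 → r_n = 78.3 kips.
  R_n,bearing = 2·34.8 + 6·78.3 = 539.4 kips → 0.75 × 539.4 = 405 kips.
Bearing governs: 405 kips.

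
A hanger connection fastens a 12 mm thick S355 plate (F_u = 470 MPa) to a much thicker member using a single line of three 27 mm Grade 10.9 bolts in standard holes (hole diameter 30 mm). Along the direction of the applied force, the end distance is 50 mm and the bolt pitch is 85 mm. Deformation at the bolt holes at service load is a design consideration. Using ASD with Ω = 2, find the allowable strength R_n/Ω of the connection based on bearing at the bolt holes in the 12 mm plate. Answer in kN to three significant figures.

484 kN

Per bolt r_n = 1.2 l_c t F_u ≤ 2.4 d t F_u; upper limit = 2.4 × 27 × 12 × 470 / 1000 = 365.5 kN.
Edge bolt: l_c = 50 − 30/2 = 35 mm → 1.2 × 35 × 12 × 470 / 1000 = 236.9 → r_n = 236.9 kN.
Interior bolts: l_c = 85 − 30 = 55 mm → 1.2 × 55 × 12 × 470 / 1000 = 372.2 → r_n = 365.5 kN.
R_n = 1 × 236.9 + 2 × 365.5 = 967.8 kN.
Allowable strength R_n/Ω = 967.8 / 2 = 484 kN.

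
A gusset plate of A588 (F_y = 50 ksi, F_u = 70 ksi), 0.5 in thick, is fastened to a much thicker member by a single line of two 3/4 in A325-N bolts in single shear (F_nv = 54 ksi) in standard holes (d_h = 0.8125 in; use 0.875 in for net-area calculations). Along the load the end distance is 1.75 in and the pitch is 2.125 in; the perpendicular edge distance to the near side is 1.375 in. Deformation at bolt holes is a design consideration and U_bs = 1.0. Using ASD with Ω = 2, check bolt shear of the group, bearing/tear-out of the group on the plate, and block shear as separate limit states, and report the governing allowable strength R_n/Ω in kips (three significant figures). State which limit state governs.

23.9 kips (bolt shear governs)

Bolt shear: A_b = π·0.75²/4 = 0.4418 in²; R_n = 54 × 0.4418 × 2 × 1 = 47.71 kips → 47.71 / 2 = 23.9 kips.
Bearing: edge l_c = 1.344, r_n = 56.44 kips; interior l_c = 1.312, r_n = 55.12 kips; R_n = 56.44 + 1·55.12 = 111.6 kips → 55.8 kips.
Block shear: A_gv = 1.938, A_nv = 1.281, A_nt = 0.4688 in²; R_n = min(0.6F_uA_nv, 0.6F_yA_gv) + U_bs·F_u·A_nt = 86.62 kips → 43.3 kips.
Bolt shear governs: 23.9 kips.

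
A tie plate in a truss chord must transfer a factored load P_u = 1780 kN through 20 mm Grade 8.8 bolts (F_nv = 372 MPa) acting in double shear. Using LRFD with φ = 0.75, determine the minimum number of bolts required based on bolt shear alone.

11 bolts

A_b = π·20²/4 = 314.2 mm².
Per-bolt design strength φR_n = 0.75 × 372 × 314.2 × 2 / 1000 = 175.3 kN.
n ≥ 1780 / 175.3 = 10.15 → use 11 bolts.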